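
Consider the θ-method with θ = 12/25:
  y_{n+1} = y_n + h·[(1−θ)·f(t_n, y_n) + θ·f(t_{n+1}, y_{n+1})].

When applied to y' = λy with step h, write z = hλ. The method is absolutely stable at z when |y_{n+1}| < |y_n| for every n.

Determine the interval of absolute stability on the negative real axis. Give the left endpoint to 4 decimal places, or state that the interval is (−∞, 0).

On y'=λy, z=hλ:
  y_{n+1} = y_n + z·[13/25·y_n + 12/25·y_{n+1}] ⇒ (1 − 12/25z)y_{n+1} = (1 + 13/25z)y_n
  R(z) = (1 + 13/25z)/(1 − 12/25z).

Find x<0 with |R(x)|<1.
x=-1.62: |R|=0.0887
R=−1: 1+13/25x = −1+12/25x ⇒ -1/25x=2 ⇒ x=2/(-1/25)=-50.0000
Confirm numerically:
  x=-42.994: |R|=0.98705 <1
  x=-30.617: |R|=0.95060 <1
  x=-24.645: |R|=0.92095 <1
  x=-50.267: |R|=1.00043 >1
  x=-50.241: |R|=1.00038 >1
Interval (-50.0000, 0).

z∈(-50.0000,0).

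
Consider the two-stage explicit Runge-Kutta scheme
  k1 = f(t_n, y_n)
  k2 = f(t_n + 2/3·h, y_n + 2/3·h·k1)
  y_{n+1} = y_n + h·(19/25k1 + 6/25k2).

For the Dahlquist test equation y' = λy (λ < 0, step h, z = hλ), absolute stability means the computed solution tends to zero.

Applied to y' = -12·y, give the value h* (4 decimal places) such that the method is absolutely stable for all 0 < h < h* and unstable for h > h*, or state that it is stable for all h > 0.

(-6.2500,0); λ=-12 ⇒ h* = (25/4)/12 = 0.5208.

Set f=λy, z=hλ:
  k1=λy_n ⇒ h·k1=z·y_n;  k2=λ(1+2/3z)y_n ⇒ h·k2=z(1+2/3z)y_n
  y_{n+1}/y_n = 1 + 19/25z + 6/25z(1+2/3z) = 1 + z + 4/25z²
  R(z) = 1 + z + 4/25z².

Find x<0 with |R(x)|<1.
x=-0.7: |R|=0.3784
R=1: x+4/25x²=0 ⇒ x=−25/4=-6.2500; min R=1−1/(4·4/25)=-0.5625>−1
Confirm numerically:
  x=-4.216: |R|=0.37206 <1
  x=-4.155: |R|=0.39276 <1
  x=-3.327: |R|=0.55597 <1
  x=-3.314: |R|=0.55678 <1
  x=-6.821: |R|=1.62317 >1
  x=-6.583: |R|=1.35074 >1
Interval (-6.2500, 0).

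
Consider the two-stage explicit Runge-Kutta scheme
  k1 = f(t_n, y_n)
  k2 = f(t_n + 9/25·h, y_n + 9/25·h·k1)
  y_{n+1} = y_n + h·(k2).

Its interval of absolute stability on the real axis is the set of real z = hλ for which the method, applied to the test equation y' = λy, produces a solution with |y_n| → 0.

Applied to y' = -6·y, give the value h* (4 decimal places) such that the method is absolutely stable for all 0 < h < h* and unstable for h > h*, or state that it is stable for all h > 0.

(-2.7778,0); λ=-6 ⇒ h* = (25/9)/6 = 0.4630.

On y'=λy, z=hλ:
  k1=λy_n ⇒ h·k1=z·y_n;  k2=λ(1+9/25z)y_n ⇒ h·k2=z(1+9/25z)y_n
  y_{n+1}/y_n = 1 + z(1+9/25z) = 1 + z + 9/25z²
  R(z) = 1 + z + 9/25z².

Need |R(x)|<1, x<0.
x=-0.99: |R|=0.3628
R=1: x+9/25x²=0 ⇒ x=−25/9=-2.7778; min R=1−1/(4·9/25)=0.3056>−1
Confirm numerically:
  x=-2.562: |R|=0.80098 <1
  x=-2.454: |R|=0.71396 <1
  x=-1.980: |R|=0.43134 <1
  x=-1.930: |R|=0.41096 <1
  x=-3.216: |R|=1.50736 >1
  x=-3.036: |R|=1.28223 >1
  x=-2.833: |R|=1.05632 >1
Interval (-2.7778, 0).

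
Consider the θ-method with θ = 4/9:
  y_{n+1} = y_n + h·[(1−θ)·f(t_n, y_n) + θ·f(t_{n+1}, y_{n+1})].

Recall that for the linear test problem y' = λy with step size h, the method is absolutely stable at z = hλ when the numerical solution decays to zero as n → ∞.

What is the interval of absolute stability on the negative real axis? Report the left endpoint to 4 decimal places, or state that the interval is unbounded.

(-18.0000, 0).

With y'=λy (z=hλ):
  y_{n+1} = y_n + z·[5/9·y_n + 4/9·y_{n+1}] ⇒ (1 − 4/9z)y_{n+1} = (1 + 5/9z)y_n
  Hence R(z) = (1 + 5/9z)/(1 − 4/9z).

Boundary: |R(x)|=1, x<0.
x=-1.54: |R|=0.0858
R=−1: 1+5/9x = −1+4/9x ⇒ -1/9x=2 ⇒ x=2/(-1/9)=-18.0000
Confirm numerically:
  x=-14.838: |R|=0.95374 <1
  x=-9.555: |R|=0.82116 <1
  x=-9.209: |R|=0.80821 <1
  x=-18.516: |R|=1.00621 >1
  x=-18.214: |R|=1.00261 >1
  x=-18.184: |R|=1.00225 >1
Stable set (-18.0000, 0).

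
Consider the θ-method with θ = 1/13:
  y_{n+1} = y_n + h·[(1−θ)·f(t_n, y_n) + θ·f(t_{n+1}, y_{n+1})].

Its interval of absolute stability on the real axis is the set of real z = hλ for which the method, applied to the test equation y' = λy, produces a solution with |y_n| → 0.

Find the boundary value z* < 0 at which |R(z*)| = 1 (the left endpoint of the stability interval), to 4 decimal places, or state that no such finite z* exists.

z* = -2.3636.

On y'=λy, z=hλ:
  y_{n+1} = y_n + z·[12/13·y_n + 1/13·y_{n+1}] ⇒ (1 − 1/13z)y_{n+1} = (1 + 12/13z)y_n
  R(z) = (1 + 12/13z)/(1 − 1/13z).

Need |R(x)|<1, x<0.
x=-1.72: |R|=0.5190
R=−1: 1+12/13x = −1+1/13x ⇒ -11/13x=2 ⇒ x=2/(-11/13)=-2.3636
Confirm numerically:
  x=-1.919: |R|=0.67216 <1
  x=-1.801: |R|=0.58185 <1
  x=-1.099: |R|=0.01333 <1
  x=-2.688: |R|=1.22743 >1
  x=-2.535: |R|=1.12134 >1
Stable set (-2.3636, 0).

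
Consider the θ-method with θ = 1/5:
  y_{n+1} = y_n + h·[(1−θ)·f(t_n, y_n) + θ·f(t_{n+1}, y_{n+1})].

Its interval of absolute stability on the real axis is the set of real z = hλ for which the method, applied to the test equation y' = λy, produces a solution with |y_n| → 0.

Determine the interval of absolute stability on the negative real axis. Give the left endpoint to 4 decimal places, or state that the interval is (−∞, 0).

Set f=λy, z=hλ:
  y_{n+1} = y_n + z·[4/5·y_n + 1/5·y_{n+1}] ⇒ (1 − 1/5z)y_{n+1} = (1 + 4/5z)y_n
  Hence R(z) = (1 + 4/5z)/(1 − 1/5z).

Find x<0 with |R(x)|<1.
x=-0.41: |R|=0.6211
R=−1: 1+4/5x = −1+1/5x ⇒ -3/5x=2 ⇒ x=2/(-3/5)=-3.3333
Confirm numerically:
  x=-2.716: |R|=0.75998 <1
  x=-2.388: |R|=0.61613 <1
  x=-2.039: |R|=0.44836 <1
  x=-1.702: |R|=0.26977 <1
  x=-3.595: |R|=1.09133 >1
  x=-3.411: |R|=1.02770 >1
Interval (-3.3333, 0).

z∈(-3.3333,0).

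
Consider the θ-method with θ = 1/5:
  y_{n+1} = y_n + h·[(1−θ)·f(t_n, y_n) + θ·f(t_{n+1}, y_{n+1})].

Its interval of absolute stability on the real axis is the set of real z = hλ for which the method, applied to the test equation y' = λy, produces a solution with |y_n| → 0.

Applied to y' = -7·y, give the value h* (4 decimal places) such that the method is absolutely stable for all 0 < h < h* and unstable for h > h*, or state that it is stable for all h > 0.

(-3.3333,0); λ=-7 ⇒ h* = (10/3)/7 = 0.4762.

Set f=λy, z=hλ:
  y_{n+1} = y_n + z·[4/5·y_n + 1/5·y_{n+1}] ⇒ (1 − 1/5z)y_{n+1} = (1 + 4/5z)y_n
  Hence R(z) = (1 + 4/5z)/(1 − 1/5z).

Find x<0 with |R(x)|<1.
x=-0.44: |R|=0.5956
R=−1: 1+4/5x = −1+1/5x ⇒ -3/5x=2 ⇒ x=2/(-3/5)=-3.3333
Confirm numerically:
  x=-2.982: |R|=0.86795 <1
  x=-2.460: |R|=0.64879 <1
  x=-2.450: |R|=0.64430 <1
  x=-1.463: |R|=0.13183 <1
  x=-3.785: |R|=1.15424 >1
  x=-3.571: |R|=1.08319 >1
  x=-3.381: |R|=1.01706 >1
So |R|<1 on (-3.3333, 0).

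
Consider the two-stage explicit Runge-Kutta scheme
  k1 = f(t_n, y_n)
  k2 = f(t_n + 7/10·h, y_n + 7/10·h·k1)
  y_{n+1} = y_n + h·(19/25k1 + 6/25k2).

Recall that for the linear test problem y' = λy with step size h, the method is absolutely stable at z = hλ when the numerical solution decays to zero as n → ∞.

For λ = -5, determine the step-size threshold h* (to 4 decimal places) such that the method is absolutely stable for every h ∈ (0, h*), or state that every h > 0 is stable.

(-5.9524,0); λ=-5 ⇒ h* = (125/21)/5 = 1.1905.

Test eqn y'=λy, z=hλ:
  k1=λy_n ⇒ h·k1=z·y_n;  k2=λ(1+7/10z)y_n ⇒ h·k2=z(1+7/10z)y_n
  y_{n+1}/y_n = 1 + 19/25z + 6/25z(1+7/10z) = 1 + z + 21/125z²
  ⇒ R(z) = 1 + z + 21/125z².

Boundary: |R(x)|=1, x<0.
x=-0.84: |R|=0.2785
R=1: x+21/125x²=0 ⇒ x=−125/21=-5.9524; min R=1−1/(4·21/125)=-0.4881>−1
Confirm numerically:
  x=-4.266: |R|=0.20861 <1
  x=-4.158: |R|=0.25345 <1
  x=-3.491: |R|=0.44357 <1
  x=-2.974: |R|=0.48809 <1
  x=-6.296: |R|=1.36346 >1
  x=-6.172: |R|=1.22772 >1
  x=-6.129: |R|=1.18186 >1
Stable set (-5.9524, 0).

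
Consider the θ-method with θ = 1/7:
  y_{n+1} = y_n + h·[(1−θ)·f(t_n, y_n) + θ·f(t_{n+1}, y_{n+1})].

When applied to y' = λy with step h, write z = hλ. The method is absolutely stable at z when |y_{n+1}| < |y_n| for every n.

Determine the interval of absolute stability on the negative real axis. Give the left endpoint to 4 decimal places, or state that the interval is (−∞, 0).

On y'=λy, z=hλ:
  y_{n+1} = y_n + z·[6/7·y_n + 1/7·y_{n+1}] ⇒ (1 − 1/7z)y_{n+1} = (1 + 6/7z)y_n
  Hence R(z) = (1 + 6/7z)/(1 − 1/7z).

Need |R(x)|<1, x<0.
x=-1.79: |R|=0.4255
R=−1: 1+6/7x = −1+1/7x ⇒ -5/7x=2 ⇒ x=2/(-5/7)=-2.8000
Confirm numerically:
  x=-2.565: |R|=0.87716 <1
  x=-2.334: |R|=0.75037 <1
  x=-1.907: |R|=0.49871 <1
  x=-3.114: |R|=1.15523 >1
  x=-2.927: |R|=1.06397 >1
  x=-2.882: |R|=1.04149 >1
Stable set (-2.8000, 0).

(-2.8000, 0).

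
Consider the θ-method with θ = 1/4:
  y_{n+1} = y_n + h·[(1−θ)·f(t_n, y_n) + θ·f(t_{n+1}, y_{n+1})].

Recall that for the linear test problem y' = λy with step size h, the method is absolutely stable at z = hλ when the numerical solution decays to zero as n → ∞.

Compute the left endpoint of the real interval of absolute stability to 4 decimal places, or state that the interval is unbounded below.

On y'=λy, z=hλ:
  y_{n+1} = y_n + z·[3/4·y_n + 1/4·y_{n+1}] ⇒ (1 − 1/4z)y_{n+1} = (1 + 3/4z)y_n
  R(z) = (1 + 3/4z)/(1 − 1/4z).

Solve |R(x)|<1 on ℝ⁻.
x=-1.69: |R|=0.1880
R=−1: 1+3/4x = −1+1/4x ⇒ -1/2x=2 ⇒ x=2/(-1/2)=-4.0000
Confirm numerically:
  x=-3.971: |R|=0.99272 <1
  x=-3.453: |R|=0.85321 <1
  x=-2.653: |R|=0.59507 <1
  x=-2.030: |R|=0.34660 <1
  x=-4.593: |R|=1.13802 >1
  x=-4.047: |R|=1.01168 >1
Interval (-4.0000, 0).

left endpoint -4.0000.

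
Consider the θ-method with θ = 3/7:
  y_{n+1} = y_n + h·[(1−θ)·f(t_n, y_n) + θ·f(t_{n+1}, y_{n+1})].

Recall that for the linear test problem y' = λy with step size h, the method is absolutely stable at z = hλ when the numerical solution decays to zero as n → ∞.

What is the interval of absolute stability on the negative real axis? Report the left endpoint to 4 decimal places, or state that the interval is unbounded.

Test eqn y'=λy, z=hλ:
  y_{n+1} = y_n + z·[4/7·y_n + 3/7·y_{n+1}] ⇒ (1 − 3/7z)y_{n+1} = (1 + 4/7z)y_n
  ⇒ R(z) = (1 + 4/7z)/(1 − 3/7z).

Need |R(x)|<1, x<0.
x=-1.19: |R|=0.2119
R=−1: 1+4/7x = −1+3/7x ⇒ -1/7x=2 ⇒ x=2/(-1/7)=-14.0000
Confirm numerically:
  x=-13.934: |R|=0.99865 <1
  x=-11.655: |R|=0.94412 <1
  x=-7.834: |R|=0.79785 <1
  x=-7.561: |R|=0.78307 <1
  x=-14.356: |R|=1.00711 >1
  x=-14.022: |R|=1.00045 >1
Interval (-14.0000, 0).

(-14.0000, 0).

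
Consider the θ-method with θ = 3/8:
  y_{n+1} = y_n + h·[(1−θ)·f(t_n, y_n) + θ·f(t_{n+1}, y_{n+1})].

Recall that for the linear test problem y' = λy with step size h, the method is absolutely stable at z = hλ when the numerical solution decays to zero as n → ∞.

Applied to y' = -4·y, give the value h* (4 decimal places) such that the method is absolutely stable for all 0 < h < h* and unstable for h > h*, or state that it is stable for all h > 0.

(-8.0000,0); λ=-4 ⇒ h* = (8)/4 = 2.0000.

With y'=λy (z=hλ):
  y_{n+1} = y_n + z·[5/8·y_n + 3/8·y_{n+1}] ⇒ (1 − 3/8z)y_{n+1} = (1 + 5/8z)y_n
  Hence R(z) = (1 + 5/8z)/(1 − 3/8z).

Boundary: |R(x)|=1, x<0.
x=-0.92: |R|=0.3160
R=−1: 1+5/8x = −1+3/8x ⇒ -1/4x=2 ⇒ x=2/(-1/4)=-8.0000
Confirm numerically:
  x=-5.701: |R|=0.81683 <1
  x=-5.550: |R|=0.80122 <1
  x=-5.542: |R|=0.80037 <1
  x=-3.602: |R|=0.53228 <1
  x=-8.584: |R|=1.03461 >1
  x=-8.462: |R|=1.02768 >1
Interval (-8.0000, 0).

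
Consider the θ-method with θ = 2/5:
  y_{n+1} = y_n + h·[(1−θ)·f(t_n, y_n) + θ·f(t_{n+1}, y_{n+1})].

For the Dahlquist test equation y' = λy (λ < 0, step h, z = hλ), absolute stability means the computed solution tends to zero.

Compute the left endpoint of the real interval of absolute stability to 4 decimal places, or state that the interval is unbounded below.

z* = -10.0000.

On y'=λy, z=hλ:
  y_{n+1} = y_n + z·[3/5·y_n + 2/5·y_{n+1}] ⇒ (1 − 2/5z)y_{n+1} = (1 + 3/5z)y_n
  Hence R(z) = (1 + 3/5z)/(1 − 2/5z).

Find x<0 with |R(x)|<1.
x=-0.33: |R|=0.7085
R=−1: 1+3/5x = −1+2/5x ⇒ -1/5x=2 ⇒ x=2/(-1/5)=-10.0000
Confirm numerically:
  x=-9.849: |R|=0.99389 <1
  x=-6.416: |R|=0.79901 <1
  x=-4.176: |R|=0.56381 <1
  x=-10.192: |R|=1.00756 >1
  x=-10.121: |R|=1.00479 >1
Stable set (-10.0000, 0).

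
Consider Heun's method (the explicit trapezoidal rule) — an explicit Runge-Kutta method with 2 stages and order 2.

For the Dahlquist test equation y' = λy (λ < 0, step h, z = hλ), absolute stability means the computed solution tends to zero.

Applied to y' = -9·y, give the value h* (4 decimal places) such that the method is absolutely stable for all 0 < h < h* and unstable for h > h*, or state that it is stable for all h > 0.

Test eqn y'=λy, z=hλ:
  order 2, 2-stage ⇒ R(z)=1+z+z^2/2
  (e.g. R(-1.29)=0.54205, |R|=0.54205)

Solve |R(x)|<1 on ℝ⁻.
x=-1.29: |R|=0.5421
|R(-2.35)|=1.4113 |R(-1.53)|=0.6404 |R(-1)|=0.5000
Bisect:
  x_lo=-2.7384 |R|=2.0111  x_hi=-0.2889 |R|=0.7528
  mid=-1.51368 |R|=0.63193 →hi
  mid=-2.12606 |R|=1.13401 →lo
  mid=-1.81987 |R|=0.83609 →hi
  mid=-1.97297 |R|=0.97333 →hi
  mid=-2.04951 |R|=1.05074 →lo
  mid=-2.01124 |R|=1.01130 →lo
  mid=-1.99210 |R|=0.99213 →hi
  mid=-2.00167 |R|=1.00167 →lo
  mid=-1.99689 |R|=0.99689 →hi
  ...
  [-2.00003,-1.99988] ⇒ x*=-2.0000
Stable set (-2.0000, 0).

(-2.0000,0); λ=-9 ⇒ h* = 0.2222.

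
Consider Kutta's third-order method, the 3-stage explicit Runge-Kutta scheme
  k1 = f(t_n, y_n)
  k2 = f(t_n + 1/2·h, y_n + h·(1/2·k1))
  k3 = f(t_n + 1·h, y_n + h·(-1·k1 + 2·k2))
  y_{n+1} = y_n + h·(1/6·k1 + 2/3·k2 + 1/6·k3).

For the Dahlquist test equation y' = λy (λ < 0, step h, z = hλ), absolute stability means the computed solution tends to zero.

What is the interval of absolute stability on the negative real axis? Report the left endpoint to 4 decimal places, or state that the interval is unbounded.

(-2.5127, 0).

Test eqn y'=λy, z=hλ:
  order 3, 3-stage ⇒ R(z)=1+z+z^2/2+z^3/6
  (e.g. R(-1.4)=0.12267, |R|=0.12267)

Solve |R(x)|<1 on ℝ⁻.
x=-1.4: |R|=0.1227
|R(-2.74)|=1.4147 |R(-1.41)|=0.1168 |R(-0.99)|=0.3383
Bisect:
  x_lo=-3.0725 |R|=2.1867  x_hi=-0.3516 |R|=0.7030
  mid=-1.71206 |R|=0.08287 →hi
  mid=-2.39230 |R|=0.81265 →hi
  mid=-2.73242 |R|=1.39946 →lo
  mid=-2.56236 |R|=1.08347 →lo
  mid=-2.47733 |R|=0.94272 →hi
  mid=-2.51985 |R|=1.01172 →lo
  mid=-2.49859 |R|=0.97688 →hi
  ...
  [-2.51287,-2.51271] ⇒ x*=-2.5127
Stable set (-2.5127, 0).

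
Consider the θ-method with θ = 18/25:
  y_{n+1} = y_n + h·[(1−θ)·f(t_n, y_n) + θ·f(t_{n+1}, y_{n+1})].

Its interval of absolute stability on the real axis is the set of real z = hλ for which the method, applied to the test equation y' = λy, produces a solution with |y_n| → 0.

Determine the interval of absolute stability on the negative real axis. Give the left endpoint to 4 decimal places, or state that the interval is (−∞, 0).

unbounded; (−∞, 0).

Set f=λy, z=hλ:
  y_{n+1} = y_n + z·[7/25·y_n + 18/25·y_{n+1}] ⇒ (1 − 18/25z)y_{n+1} = (1 + 7/25z)y_n
  ⇒ R(z) = (1 + 7/25z)/(1 − 18/25z).

Solve |R(x)|<1 on ℝ⁻.
x=-1.07: |R|=0.3956
x=-2: |R|=0.1803
x=-10: |R|=0.2195
x=-100: |R|=0.3699
θ=18/25≥1/2 ⇒ |1+7/25x|<|1−18/25x| ∀x<0 ⇒ unbounded interval.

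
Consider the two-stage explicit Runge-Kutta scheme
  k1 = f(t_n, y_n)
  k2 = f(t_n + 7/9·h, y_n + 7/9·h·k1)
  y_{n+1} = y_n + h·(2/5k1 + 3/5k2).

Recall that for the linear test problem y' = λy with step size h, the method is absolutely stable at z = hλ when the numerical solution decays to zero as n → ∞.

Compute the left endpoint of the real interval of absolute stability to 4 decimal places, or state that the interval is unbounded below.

Set f=λy, z=hλ:
  k1=λy_n ⇒ h·k1=z·y_n;  k2=λ(1+7/9z)y_n ⇒ h·k2=z(1+7/9z)y_n
  y_{n+1}/y_n = 1 + 2/5z + 3/5z(1+7/9z) = 1 + z + 7/15z²
  Hence R(z) = 1 + z + 7/15z².

Solve |R(x)|<1 on ℝ⁻.
x=-1.26: |R|=0.4809
R=1: x+7/15x²=0 ⇒ x=−15/7=-2.1429; min R=1−1/(4·7/15)=0.4643>−1
Confirm numerically:
  x=-1.260: |R|=0.48088 <1
  x=-1.195: |R|=0.47141 <1
  x=-1.001: |R|=0.46660 <1
  x=-0.930: |R|=0.47362 <1
  x=-2.727: |R|=1.74338 >1
  x=-2.198: |R|=1.05656 >1
So |R|<1 on (-2.1429, 0).

left endpoint -2.1429.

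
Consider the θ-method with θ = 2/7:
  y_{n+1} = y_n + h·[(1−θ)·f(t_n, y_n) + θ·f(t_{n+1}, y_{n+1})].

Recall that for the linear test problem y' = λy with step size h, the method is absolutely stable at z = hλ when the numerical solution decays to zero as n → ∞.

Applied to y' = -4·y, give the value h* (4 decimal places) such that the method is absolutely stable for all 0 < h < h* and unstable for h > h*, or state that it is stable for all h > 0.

Set f=λy, z=hλ:
  y_{n+1} = y_n + z·[5/7·y_n + 2/7·y_{n+1}] ⇒ (1 − 2/7z)y_{n+1} = (1 + 5/7z)y_n
  ⇒ R(z) = (1 + 5/7z)/(1 − 2/7z).

Boundary: |R(x)|=1, x<0.
x=-1.41: |R|=0.0051
R=−1: 1+5/7x = −1+2/7x ⇒ -3/7x=2 ⇒ x=2/(-3/7)=-4.6667
Confirm numerically:
  x=-2.751: |R|=0.54031 <1
  x=-2.683: |R|=0.51876 <1
  x=-2.021: |R|=0.28120 <1
  x=-1.868: |R|=0.21796 <1
  x=-5.232: |R|=1.09711 >1
  x=-5.016: |R|=1.06153 >1
So |R|<1 on (-4.6667, 0).

(-4.6667,0); λ=-4 ⇒ h* = (14/3)/4 = 1.1667.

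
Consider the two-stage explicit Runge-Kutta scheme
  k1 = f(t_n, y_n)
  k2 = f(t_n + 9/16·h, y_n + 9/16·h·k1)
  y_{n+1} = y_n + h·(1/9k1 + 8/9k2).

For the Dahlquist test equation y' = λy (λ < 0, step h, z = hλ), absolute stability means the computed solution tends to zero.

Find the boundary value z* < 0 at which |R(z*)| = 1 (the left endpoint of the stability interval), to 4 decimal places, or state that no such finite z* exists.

Test eqn y'=λy, z=hλ:
  k1=λy_n ⇒ h·k1=z·y_n;  k2=λ(1+9/16z)y_n ⇒ h·k2=z(1+9/16z)y_n
  y_{n+1}/y_n = 1 + 1/9z + 8/9z(1+9/16z) = 1 + z + 1/2z²
  Hence R(z) = 1 + z + 1/2z².

Find x<0 with |R(x)|<1.
x=-1.65: |R|=0.7112
R=1: x+1/2x²=0 ⇒ x=−2=-2.0000; min R=1−1/(4·1/2)=0.5000>−1
Confirm numerically:
  x=-1.827: |R|=0.84196 <1
  x=-1.726: |R|=0.76354 <1
  x=-1.334: |R|=0.55578 <1
  x=-0.934: |R|=0.50218 <1
  x=-2.470: |R|=1.58045 >1
  x=-2.037: |R|=1.03768 >1
Stable set (-2.0000, 0).

z* = -2.0000.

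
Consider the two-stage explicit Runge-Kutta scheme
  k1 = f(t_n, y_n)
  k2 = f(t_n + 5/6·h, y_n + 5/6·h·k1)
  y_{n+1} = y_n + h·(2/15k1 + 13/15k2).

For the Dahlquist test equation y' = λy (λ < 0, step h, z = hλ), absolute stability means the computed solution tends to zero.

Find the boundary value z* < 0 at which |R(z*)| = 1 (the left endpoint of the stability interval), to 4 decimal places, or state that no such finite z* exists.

z* = -1.3846.

With y'=λy (z=hλ):
  k1=λy_n ⇒ h·k1=z·y_n;  k2=λ(1+5/6z)y_n ⇒ h·k2=z(1+5/6z)y_n
  y_{n+1}/y_n = 1 + 2/15z + 13/15z(1+5/6z) = 1 + z + 13/18z²
  Hence R(z) = 1 + z + 13/18z².

Need |R(x)|<1, x<0.
x=-1.77: |R|=1.4927
R=1: x+13/18x²=0 ⇒ x=−18/13=-1.3846; min R=1−1/(4·13/18)=0.6538>−1
Confirm numerically:
  x=-1.310: |R|=0.92941 <1
  x=-0.835: |R|=0.66855 <1
  x=-0.741: |R|=0.65556 <1
  x=-0.576: |R|=0.66362 <1
  x=-1.820: |R|=1.57229 >1
  x=-1.565: |R|=1.20388 >1
Stable set (-1.3846, 0).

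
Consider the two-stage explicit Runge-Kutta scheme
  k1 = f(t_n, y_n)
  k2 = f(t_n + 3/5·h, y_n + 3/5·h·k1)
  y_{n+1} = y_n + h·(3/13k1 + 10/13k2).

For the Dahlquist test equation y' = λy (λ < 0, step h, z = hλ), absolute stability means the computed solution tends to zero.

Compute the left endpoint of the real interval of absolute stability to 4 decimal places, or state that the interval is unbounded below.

Set f=λy, z=hλ:
  k1=λy_n ⇒ h·k1=z·y_n;  k2=λ(1+3/5z)y_n ⇒ h·k2=z(1+3/5z)y_n
  y_{n+1}/y_n = 1 + 3/13z + 10/13z(1+3/5z) = 1 + z + 6/13z²
  so R(z) = 1 + z + 6/13z².

Find x<0 with |R(x)|<1.
x=-1.35: |R|=0.4912
R=1: x+6/13x²=0 ⇒ x=−13/6=-2.1667; min R=1−1/(4·6/13)=0.4583>−1
Confirm numerically:
  x=-2.017: |R|=0.86067 <1
  x=-1.584: |R|=0.57403 <1
  x=-1.159: |R|=0.46098 <1
  x=-1.033: |R|=0.45950 <1
  x=-2.496: |R|=1.37939 >1
  x=-2.207: |R|=1.04108 >1
Interval (-2.1667, 0).

z* = -2.1667.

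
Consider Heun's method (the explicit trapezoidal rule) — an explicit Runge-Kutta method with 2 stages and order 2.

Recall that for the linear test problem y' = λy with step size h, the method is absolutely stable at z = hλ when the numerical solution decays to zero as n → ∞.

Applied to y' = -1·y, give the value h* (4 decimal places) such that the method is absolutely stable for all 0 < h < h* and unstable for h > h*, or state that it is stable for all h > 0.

With y'=λy (z=hλ):
  order 2, 2-stage ⇒ R(z)=1+z+z^2/2
  (e.g. R(-1.21)=0.52205, |R|=0.52205)

Boundary: |R(x)|=1, x<0.
x=-1.21: |R|=0.5221
|R(-1.98)|=0.9802 |R(-0.73)|=0.5364 |R(-0.63)|=0.5684
Bisect:
  x_lo=-2.4849 |R|=1.6024  x_hi=-0.3580 |R|=0.7061
  mid=-1.42144 |R|=0.58881 →hi
  mid=-1.95317 |R|=0.95426 →hi
  mid=-2.21903 |R|=1.24301 →lo
  mid=-2.08610 |R|=1.08980 →lo
  mid=-2.01963 |R|=1.01982 →lo
  mid=-1.98640 |R|=0.98649 →hi
  mid=-2.00301 |R|=1.00302 →lo
  mid=-1.99471 |R|=0.99472 →hi
  ...
  [-2.00003,-1.99990] ⇒ x*=-2.0000
Stable set (-2.0000, 0).

(-2.0000,0); λ=-1 ⇒ h* = 2.0000.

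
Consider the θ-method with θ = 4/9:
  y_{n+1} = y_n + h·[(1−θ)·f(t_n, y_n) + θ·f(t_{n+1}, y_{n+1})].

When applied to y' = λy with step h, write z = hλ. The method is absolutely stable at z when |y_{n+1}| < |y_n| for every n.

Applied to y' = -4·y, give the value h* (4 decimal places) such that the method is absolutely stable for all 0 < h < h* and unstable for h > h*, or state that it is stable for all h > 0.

(-18.0000,0); λ=-4 ⇒ h* = (18)/4 = 4.5000.

Test eqn y'=λy, z=hλ:
  y_{n+1} = y_n + z·[5/9·y_n + 4/9·y_{n+1}] ⇒ (1 − 4/9z)y_{n+1} = (1 + 5/9z)y_n
  Hence R(z) = (1 + 5/9z)/(1 − 4/9z).

Need |R(x)|<1, x<0.
x=-1.47: |R|=0.1109
R=−1: 1+5/9x = −1+4/9x ⇒ -1/9x=2 ⇒ x=2/(-1/9)=-18.0000
Confirm numerically:
  x=-16.806: |R|=0.98434 <1
  x=-15.409: |R|=0.96332 <1
  x=-15.051: |R|=0.95739 <1
  x=-14.281: |R|=0.94376 <1
  x=-18.347: |R|=1.00421 >1
  x=-18.267: |R|=1.00325 >1
Interval (-18.0000, 0).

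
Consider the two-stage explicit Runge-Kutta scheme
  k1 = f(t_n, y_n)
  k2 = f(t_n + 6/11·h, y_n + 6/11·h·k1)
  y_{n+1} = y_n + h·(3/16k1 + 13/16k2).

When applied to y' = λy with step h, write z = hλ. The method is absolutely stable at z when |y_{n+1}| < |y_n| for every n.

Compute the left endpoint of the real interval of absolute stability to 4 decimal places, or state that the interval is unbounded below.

Set f=λy, z=hλ:
  k1=λy_n ⇒ h·k1=z·y_n;  k2=λ(1+6/11z)y_n ⇒ h·k2=z(1+6/11z)y_n
  y_{n+1}/y_n = 1 + 3/16z + 13/16z(1+6/11z) = 1 + z + 39/88z²
  Hence R(z) = 1 + z + 39/88z².

Boundary: |R(x)|=1, x<0.
x=-0.4: |R|=0.6709
R=1: x+39/88x²=0 ⇒ x=−88/39=-2.2564; min R=1−1/(4·39/88)=0.4359>−1
Confirm numerically:
  x=-2.100: |R|=0.85443 <1
  x=-1.092: |R|=0.43648 <1
  x=-0.917: |R|=0.45567 <1
  x=-2.538: |R|=1.31673 >1
  x=-2.514: |R|=1.28700 >1
  x=-2.340: |R|=1.08669 >1
So |R|<1 on (-2.2564, 0).

left endpoint -2.2564.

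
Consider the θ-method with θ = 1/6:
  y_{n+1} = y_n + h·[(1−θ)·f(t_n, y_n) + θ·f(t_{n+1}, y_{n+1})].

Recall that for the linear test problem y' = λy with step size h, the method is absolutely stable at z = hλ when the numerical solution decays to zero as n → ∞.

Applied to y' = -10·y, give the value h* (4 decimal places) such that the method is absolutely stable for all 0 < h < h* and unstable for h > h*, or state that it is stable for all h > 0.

Test eqn y'=λy, z=hλ:
  y_{n+1} = y_n + z·[5/6·y_n + 1/6·y_{n+1}] ⇒ (1 − 1/6z)y_{n+1} = (1 + 5/6z)y_n
  ⇒ R(z) = (1 + 5/6z)/(1 − 1/6z).

Boundary: |R(x)|=1, x<0.
x=-0.82: |R|=0.2786
R=−1: 1+5/6x = −1+1/6x ⇒ -2/3x=2 ⇒ x=2/(-2/3)=-3.0000
Confirm numerically:
  x=-2.873: |R|=0.94275 <1
  x=-2.343: |R|=0.68501 <1
  x=-1.510: |R|=0.20639 <1
  x=-1.345: |R|=0.09871 <1
  x=-3.313: |R|=1.13444 >1
  x=-3.275: |R|=1.11860 >1
  x=-3.271: |R|=1.11692 >1
Interval (-3.0000, 0).

(-3.0000,0); λ=-10 ⇒ h* = (3)/10 = 0.3000.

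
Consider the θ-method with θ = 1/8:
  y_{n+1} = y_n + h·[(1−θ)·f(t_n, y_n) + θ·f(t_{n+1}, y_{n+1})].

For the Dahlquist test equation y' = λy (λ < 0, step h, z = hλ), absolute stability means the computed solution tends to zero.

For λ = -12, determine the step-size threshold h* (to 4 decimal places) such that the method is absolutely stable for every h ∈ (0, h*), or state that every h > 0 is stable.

Set f=λy, z=hλ:
  y_{n+1} = y_n + z·[7/8·y_n + 1/8·y_{n+1}] ⇒ (1 − 1/8z)y_{n+1} = (1 + 7/8z)y_n
  Hence R(z) = (1 + 7/8z)/(1 − 1/8z).

Boundary: |R(x)|=1, x<0.
x=-0.31: |R|=0.7016
R=−1: 1+7/8x = −1+1/8x ⇒ -3/4x=2 ⇒ x=2/(-3/4)=-2.6667
Confirm numerically:
  x=-2.352: |R|=0.81762 <1
  x=-2.141: |R|=0.68899 <1
  x=-1.642: |R|=0.36237 <1
  x=-1.415: |R|=0.20234 <1
  x=-3.180: |R|=1.27549 >1
  x=-3.081: |R|=1.22435 >1
So |R|<1 on (-2.6667, 0).

(-2.6667,0); λ=-12 ⇒ h* = (8/3)/12 = 0.2222.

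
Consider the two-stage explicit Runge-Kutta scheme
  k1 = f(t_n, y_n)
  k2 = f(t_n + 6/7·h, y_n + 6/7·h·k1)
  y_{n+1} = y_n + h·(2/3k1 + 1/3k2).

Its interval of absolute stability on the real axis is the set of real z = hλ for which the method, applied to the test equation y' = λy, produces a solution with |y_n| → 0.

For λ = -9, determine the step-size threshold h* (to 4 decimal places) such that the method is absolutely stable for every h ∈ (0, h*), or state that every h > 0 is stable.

(-3.5000,0); λ=-9 ⇒ h* = (7/2)/9 = 0.3889.

On y'=λy, z=hλ:
  k1=λy_n ⇒ h·k1=z·y_n;  k2=λ(1+6/7z)y_n ⇒ h·k2=z(1+6/7z)y_n
  y_{n+1}/y_n = 1 + 2/3z + 1/3z(1+6/7z) = 1 + z + 2/7z²
  R(z) = 1 + z + 2/7z².

Need |R(x)|<1, x<0.
x=-1.31: |R|=0.1803
R=1: x+2/7x²=0 ⇒ x=−7/2=-3.5000; min R=1−1/(4·2/7)=0.1250>−1
Confirm numerically:
  x=-3.024: |R|=0.58874 <1
  x=-2.389: |R|=0.24166 <1
  x=-2.147: |R|=0.17003 <1
  x=-1.926: |R|=0.13385 <1
  x=-4.090: |R|=1.68946 >1
  x=-3.739: |R|=1.25532 >1
  x=-3.697: |R|=1.20809 >1
Interval (-3.5000, 0).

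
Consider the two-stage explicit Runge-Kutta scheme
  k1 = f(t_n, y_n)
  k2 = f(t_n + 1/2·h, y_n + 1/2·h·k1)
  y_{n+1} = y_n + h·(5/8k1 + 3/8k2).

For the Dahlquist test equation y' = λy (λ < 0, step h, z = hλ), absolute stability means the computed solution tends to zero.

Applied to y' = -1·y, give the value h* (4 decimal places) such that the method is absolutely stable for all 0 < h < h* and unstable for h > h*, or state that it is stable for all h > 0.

With y'=λy (z=hλ):
  k1=λy_n ⇒ h·k1=z·y_n;  k2=λ(1+1/2z)y_n ⇒ h·k2=z(1+1/2z)y_n
  y_{n+1}/y_n = 1 + 5/8z + 3/8z(1+1/2z) = 1 + z + 3/16z²
  Hence R(z) = 1 + z + 3/16z².

Boundary: |R(x)|=1, x<0.
x=-0.34: |R|=0.6817
R=1: x+3/16x²=0 ⇒ x=−16/3=-5.3333; min R=1−1/(4·3/16)=-0.3333>−1
Confirm numerically:
  x=-4.362: |R|=0.20557 <1
  x=-3.183: |R|=0.28335 <1
  x=-2.415: |R|=0.32146 <1
  x=-5.867: |R|=1.58707 >1
  x=-5.823: |R|=1.53462 >1
  x=-5.657: |R|=1.34331 >1
So |R|<1 on (-5.3333, 0).

(-5.3333,0); λ=-1 ⇒ h* = (16/3)/1 = 5.3333.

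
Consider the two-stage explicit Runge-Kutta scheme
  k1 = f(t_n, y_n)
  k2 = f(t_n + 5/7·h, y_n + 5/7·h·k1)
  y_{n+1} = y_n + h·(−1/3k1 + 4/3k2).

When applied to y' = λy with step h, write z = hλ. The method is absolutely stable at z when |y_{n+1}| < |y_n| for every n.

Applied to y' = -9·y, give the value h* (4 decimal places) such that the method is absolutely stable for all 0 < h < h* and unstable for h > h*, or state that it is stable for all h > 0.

With y'=λy (z=hλ):
  k1=λy_n ⇒ h·k1=z·y_n;  k2=λ(1+5/7z)y_n ⇒ h·k2=z(1+5/7z)y_n
  y_{n+1}/y_n = 1 − 1/3z + 4/3z(1+5/7z) = 1 + z + 20/21z²
  so R(z) = 1 + z + 20/21z².

Solve |R(x)|<1 on ℝ⁻.
x=-0.58: |R|=0.7404
R=1: x+20/21x²=0 ⇒ x=−21/20=-1.0500; min R=1−1/(4·20/21)=0.7375>−1
Confirm numerically:
  x=-0.985: |R|=0.93902 <1
  x=-0.880: |R|=0.85752 <1
  x=-0.500: |R|=0.73810 <1
  x=-1.607: |R|=1.85248 >1
  x=-1.557: |R|=1.75181 >1
  x=-1.292: |R|=1.29778 >1
So |R|<1 on (-1.0500, 0).

(-1.0500,0); λ=-9 ⇒ h* = (21/20)/9 = 0.1167.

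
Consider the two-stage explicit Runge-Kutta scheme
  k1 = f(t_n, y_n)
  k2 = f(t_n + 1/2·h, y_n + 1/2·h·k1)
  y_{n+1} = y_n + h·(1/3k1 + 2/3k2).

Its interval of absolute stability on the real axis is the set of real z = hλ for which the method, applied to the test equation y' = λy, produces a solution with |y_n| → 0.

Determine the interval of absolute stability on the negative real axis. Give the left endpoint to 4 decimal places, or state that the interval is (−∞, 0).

(-3.0000, 0).

Set f=λy, z=hλ:
  k1=λy_n ⇒ h·k1=z·y_n;  k2=λ(1+1/2z)y_n ⇒ h·k2=z(1+1/2z)y_n
  y_{n+1}/y_n = 1 + 1/3z + 2/3z(1+1/2z) = 1 + z + 1/3z²
  Hence R(z) = 1 + z + 1/3z².

Need |R(x)|<1, x<0.
x=-1.7: |R|=0.2633
R=1: x+1/3x²=0 ⇒ x=−3=-3.0000; min R=1−1/(4·1/3)=0.2500>−1
Confirm numerically:
  x=-2.812: |R|=0.82378 <1
  x=-2.603: |R|=0.65554 <1
  x=-1.911: |R|=0.30631 <1
  x=-1.824: |R|=0.28499 <1
  x=-3.471: |R|=1.54495 >1
  x=-3.457: |R|=1.52662 >1
Stable set (-3.0000, 0).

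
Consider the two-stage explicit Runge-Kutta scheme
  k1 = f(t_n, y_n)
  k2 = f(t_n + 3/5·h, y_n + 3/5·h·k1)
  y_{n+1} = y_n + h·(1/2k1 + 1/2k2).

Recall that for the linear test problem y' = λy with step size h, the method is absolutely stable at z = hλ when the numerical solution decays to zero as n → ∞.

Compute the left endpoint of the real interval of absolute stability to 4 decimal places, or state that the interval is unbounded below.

Set f=λy, z=hλ:
  k1=λy_n ⇒ h·k1=z·y_n;  k2=λ(1+3/5z)y_n ⇒ h·k2=z(1+3/5z)y_n
  y_{n+1}/y_n = 1 + 1/2z + 1/2z(1+3/5z) = 1 + z + 3/10z²
  ⇒ R(z) = 1 + z + 3/10z².

Solve |R(x)|<1 on ℝ⁻.
x=-0.8: |R|=0.3920
R=1: x+3/10x²=0 ⇒ x=−10/3=-3.3333; min R=1−1/(4·3/10)=0.1667>−1
Confirm numerically:
  x=-3.032: |R|=0.72591 <1
  x=-3.002: |R|=0.70160 <1
  x=-2.020: |R|=0.20412 <1
  x=-3.912: |R|=1.67912 >1
  x=-3.866: |R|=1.61779 >1
  x=-3.623: |R|=1.31484 >1
Stable set (-3.3333, 0).

z* = -3.3333.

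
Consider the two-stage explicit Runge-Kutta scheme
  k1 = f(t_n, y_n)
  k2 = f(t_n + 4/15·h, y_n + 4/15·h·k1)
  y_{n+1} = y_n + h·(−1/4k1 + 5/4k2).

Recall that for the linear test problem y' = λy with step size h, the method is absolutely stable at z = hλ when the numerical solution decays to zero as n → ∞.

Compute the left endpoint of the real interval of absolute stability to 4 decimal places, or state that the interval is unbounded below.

left endpoint -3.0000.

Test eqn y'=λy, z=hλ:
  k1=λy_n ⇒ h·k1=z·y_n;  k2=λ(1+4/15z)y_n ⇒ h·k2=z(1+4/15z)y_n
  y_{n+1}/y_n = 1 − 1/4z + 5/4z(1+4/15z) = 1 + z + 1/3z²
  R(z) = 1 + z + 1/3z².

Solve |R(x)|<1 on ℝ⁻.
x=-0.85: |R|=0.3908
R=1: x+1/3x²=0 ⇒ x=−3=-3.0000; min R=1−1/(4·1/3)=0.2500>−1
Confirm numerically:
  x=-2.603: |R|=0.65554 <1
  x=-2.211: |R|=0.41851 <1
  x=-1.491: |R|=0.25003 <1
  x=-3.337: |R|=1.37486 >1
  x=-3.221: |R|=1.23728 >1
  x=-3.052: |R|=1.05290 >1
Stable set (-3.0000, 0).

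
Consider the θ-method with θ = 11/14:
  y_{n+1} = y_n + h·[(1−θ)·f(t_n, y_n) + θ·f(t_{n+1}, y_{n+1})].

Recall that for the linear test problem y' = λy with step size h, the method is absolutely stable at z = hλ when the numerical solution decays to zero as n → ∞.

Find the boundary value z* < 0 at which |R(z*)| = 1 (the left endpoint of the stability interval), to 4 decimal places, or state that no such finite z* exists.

unbounded; (−∞, 0).

With y'=λy (z=hλ):
  y_{n+1} = y_n + z·[3/14·y_n + 11/14·y_{n+1}] ⇒ (1 − 11/14z)y_{n+1} = (1 + 3/14z)y_n
  R(z) = (1 + 3/14z)/(1 − 11/14z).

Solve |R(x)|<1 on ℝ⁻.
x=-0.54: |R|=0.6209
x=-2: |R|=0.2222
x=-10: |R|=0.1290
x=-100: |R|=0.2567
θ=11/14≥1/2 ⇒ |1+3/14x|<|1−11/14x| ∀x<0 ⇒ stable on all of ℝ⁻.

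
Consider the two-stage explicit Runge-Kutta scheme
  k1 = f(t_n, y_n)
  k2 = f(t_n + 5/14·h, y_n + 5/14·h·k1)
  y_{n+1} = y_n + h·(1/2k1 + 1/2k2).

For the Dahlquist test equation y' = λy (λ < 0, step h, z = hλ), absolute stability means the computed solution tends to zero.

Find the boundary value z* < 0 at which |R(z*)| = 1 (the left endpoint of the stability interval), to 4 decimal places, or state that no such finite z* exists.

With y'=λy (z=hλ):
  k1=λy_n ⇒ h·k1=z·y_n;  k2=λ(1+5/14z)y_n ⇒ h·k2=z(1+5/14z)y_n
  y_{n+1}/y_n = 1 + 1/2z + 1/2z(1+5/14z) = 1 + z + 5/28z²
  R(z) = 1 + z + 5/28z².

Find x<0 with |R(x)|<1.
x=-0.91: |R|=0.2379
R=1: x+5/28x²=0 ⇒ x=−28/5=-5.6000; min R=1−1/(4·5/28)=-0.4000>−1
Confirm numerically:
  x=-4.958: |R|=0.43160 <1
  x=-4.218: |R|=0.04094 <1
  x=-3.681: |R|=0.26140 <1
  x=-2.482: |R|=0.38194 <1
  x=-5.855: |R|=1.26661 >1
  x=-5.750: |R|=1.15402 >1
Interval (-5.6000, 0).

left endpoint -5.6000.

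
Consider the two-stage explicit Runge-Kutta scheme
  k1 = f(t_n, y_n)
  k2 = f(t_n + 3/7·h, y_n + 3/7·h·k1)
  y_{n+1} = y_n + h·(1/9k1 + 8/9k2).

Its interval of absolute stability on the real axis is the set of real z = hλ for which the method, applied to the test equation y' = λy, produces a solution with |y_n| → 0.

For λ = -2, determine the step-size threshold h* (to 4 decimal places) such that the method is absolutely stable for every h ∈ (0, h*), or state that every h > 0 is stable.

With y'=λy (z=hλ):
  k1=λy_n ⇒ h·k1=z·y_n;  k2=λ(1+3/7z)y_n ⇒ h·k2=z(1+3/7z)y_n
  y_{n+1}/y_n = 1 + 1/9z + 8/9z(1+3/7z) = 1 + z + 8/21z²
  ⇒ R(z) = 1 + z + 8/21z².

Find x<0 with |R(x)|<1.
x=-1.78: |R|=0.4270
R=1: x+8/21x²=0 ⇒ x=−21/8=-2.6250; min R=1−1/(4·8/21)=0.3438>−1
Confirm numerically:
  x=-2.539: |R|=0.91682 <1
  x=-2.255: |R|=0.68215 <1
  x=-2.076: |R|=0.56582 <1
  x=-1.087: |R|=0.36312 <1
  x=-3.051: |R|=1.49513 >1
  x=-2.862: |R|=1.25840 >1
  x=-2.670: |R|=1.04577 >1
So |R|<1 on (-2.6250, 0).

(-2.6250,0); λ=-2 ⇒ h* = (21/8)/2 = 1.3125.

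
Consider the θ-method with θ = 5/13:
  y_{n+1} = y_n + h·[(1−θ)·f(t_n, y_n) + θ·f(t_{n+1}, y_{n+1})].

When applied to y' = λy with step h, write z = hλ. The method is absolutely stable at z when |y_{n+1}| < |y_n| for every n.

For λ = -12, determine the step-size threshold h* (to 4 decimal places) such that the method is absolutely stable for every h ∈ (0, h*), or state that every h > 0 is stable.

Test eqn y'=λy, z=hλ:
  y_{n+1} = y_n + z·[8/13·y_n + 5/13·y_{n+1}] ⇒ (1 − 5/13z)y_{n+1} = (1 + 8/13z)y_n
  ⇒ R(z) = (1 + 8/13z)/(1 − 5/13z).

Need |R(x)|<1, x<0.
x=-0.8: |R|=0.3882
R=−1: 1+8/13x = −1+5/13x ⇒ -3/13x=2 ⇒ x=2/(-3/13)=-8.6667
Confirm numerically:
  x=-8.559: |R|=0.99421 <1
  x=-5.410: |R|=0.75605 <1
  x=-4.705: |R|=0.67461 <1
  x=-8.967: |R|=1.01558 >1
  x=-8.781: |R|=1.00603 >1
Stable set (-8.6667, 0).

(-8.6667,0); λ=-12 ⇒ h* = (26/3)/12 = 0.7222.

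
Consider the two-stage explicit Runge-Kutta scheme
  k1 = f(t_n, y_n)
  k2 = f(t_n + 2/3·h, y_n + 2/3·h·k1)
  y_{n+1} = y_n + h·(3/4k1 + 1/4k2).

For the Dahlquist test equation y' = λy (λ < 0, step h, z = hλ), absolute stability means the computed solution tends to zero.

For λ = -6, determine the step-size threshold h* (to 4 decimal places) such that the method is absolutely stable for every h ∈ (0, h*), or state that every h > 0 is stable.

With y'=λy (z=hλ):
  k1=λy_n ⇒ h·k1=z·y_n;  k2=λ(1+2/3z)y_n ⇒ h·k2=z(1+2/3z)y_n
  y_{n+1}/y_n = 1 + 3/4z + 1/4z(1+2/3z) = 1 + z + 1/6z²
  Hence R(z) = 1 + z + 1/6z².

Need |R(x)|<1, x<0.
x=-0.54: |R|=0.5086
R=1: x+1/6x²=0 ⇒ x=−6=-6.0000; min R=1−1/(4·1/6)=-0.5000>−1
Confirm numerically:
  x=-5.893: |R|=0.89491 <1
  x=-2.786: |R|=0.49237 <1
  x=-2.514: |R|=0.46063 <1
  x=-6.583: |R|=1.63965 >1
  x=-6.386: |R|=1.41083 >1
So |R|<1 on (-6.0000, 0).

(-6.0000,0); λ=-6 ⇒ h* = (6)/6 = 1.0000.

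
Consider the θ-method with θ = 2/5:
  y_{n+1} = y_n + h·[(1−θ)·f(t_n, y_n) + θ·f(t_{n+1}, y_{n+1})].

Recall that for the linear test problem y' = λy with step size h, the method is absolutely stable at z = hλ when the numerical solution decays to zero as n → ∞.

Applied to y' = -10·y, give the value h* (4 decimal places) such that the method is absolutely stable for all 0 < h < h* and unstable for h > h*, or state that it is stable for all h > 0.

Set f=λy, z=hλ:
  y_{n+1} = y_n + z·[3/5·y_n + 2/5·y_{n+1}] ⇒ (1 − 2/5z)y_{n+1} = (1 + 3/5z)y_n
  ⇒ R(z) = (1 + 3/5z)/(1 − 2/5z).

Solve |R(x)|<1 on ℝ⁻.
x=-1.79: |R|=0.0431
R=−1: 1+3/5x = −1+2/5x ⇒ -1/5x=2 ⇒ x=2/(-1/5)=-10.0000
Confirm numerically:
  x=-9.566: |R|=0.98202 <1
  x=-4.991: |R|=0.66567 <1
  x=-4.639: |R|=0.62453 <1
  x=-4.118: |R|=0.55561 <1
  x=-10.580: |R|=1.02217 >1
  x=-10.424: |R|=1.01640 >1
  x=-10.087: |R|=1.00346 >1
Interval (-10.0000, 0).

(-10.0000,0); λ=-10 ⇒ h* = (10)/10 = 1.0000.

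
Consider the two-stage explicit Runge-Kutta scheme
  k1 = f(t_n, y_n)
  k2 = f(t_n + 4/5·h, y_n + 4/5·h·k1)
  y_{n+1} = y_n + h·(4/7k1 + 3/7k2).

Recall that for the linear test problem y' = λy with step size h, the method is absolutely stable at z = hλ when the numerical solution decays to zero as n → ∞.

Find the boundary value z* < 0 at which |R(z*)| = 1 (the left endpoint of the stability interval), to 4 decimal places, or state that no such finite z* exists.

left endpoint -2.9167.

Set f=λy, z=hλ:
  k1=λy_n ⇒ h·k1=z·y_n;  k2=λ(1+4/5z)y_n ⇒ h·k2=z(1+4/5z)y_n
  y_{n+1}/y_n = 1 + 4/7z + 3/7z(1+4/5z) = 1 + z + 12/35z²
  R(z) = 1 + z + 12/35z².

Boundary: |R(x)|=1, x<0.
x=-1.38: |R|=0.2729
R=1: x+12/35x²=0 ⇒ x=−35/12=-2.9167; min R=1−1/(4·12/35)=0.2708>−1
Confirm numerically:
  x=-2.870: |R|=0.95408 <1
  x=-2.220: |R|=0.46974 <1
  x=-1.820: |R|=0.31568 <1
  x=-1.688: |R|=0.28892 <1
  x=-3.226: |R|=1.34214 >1
  x=-3.116: |R|=1.21296 >1
  x=-3.096: |R|=1.19036 >1
So |R|<1 on (-2.9167, 0).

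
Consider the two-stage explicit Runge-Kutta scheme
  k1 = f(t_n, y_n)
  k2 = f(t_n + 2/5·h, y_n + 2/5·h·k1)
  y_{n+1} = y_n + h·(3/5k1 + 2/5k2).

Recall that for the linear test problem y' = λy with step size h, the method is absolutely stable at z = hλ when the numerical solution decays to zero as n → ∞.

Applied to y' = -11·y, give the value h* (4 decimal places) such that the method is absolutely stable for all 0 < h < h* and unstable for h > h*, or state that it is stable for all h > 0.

Test eqn y'=λy, z=hλ:
  k1=λy_n ⇒ h·k1=z·y_n;  k2=λ(1+2/5z)y_n ⇒ h·k2=z(1+2/5z)y_n
  y_{n+1}/y_n = 1 + 3/5z + 2/5z(1+2/5z) = 1 + z + 4/25z²
  ⇒ R(z) = 1 + z + 4/25z².

Boundary: |R(x)|=1, x<0.
x=-1.68: |R|=0.2284
R=1: x+4/25x²=0 ⇒ x=−25/4=-6.2500; min R=1−1/(4·4/25)=-0.5625>−1
Confirm numerically:
  x=-6.080: |R|=0.83462 <1
  x=-5.965: |R|=0.72800 <1
  x=-5.859: |R|=0.63346 <1
  x=-6.686: |R|=1.46642 >1
  x=-6.446: |R|=1.20215 >1
  x=-6.420: |R|=1.17462 >1
So |R|<1 on (-6.2500, 0).

(-6.2500,0); λ=-11 ⇒ h* = (25/4)/11 = 0.5682.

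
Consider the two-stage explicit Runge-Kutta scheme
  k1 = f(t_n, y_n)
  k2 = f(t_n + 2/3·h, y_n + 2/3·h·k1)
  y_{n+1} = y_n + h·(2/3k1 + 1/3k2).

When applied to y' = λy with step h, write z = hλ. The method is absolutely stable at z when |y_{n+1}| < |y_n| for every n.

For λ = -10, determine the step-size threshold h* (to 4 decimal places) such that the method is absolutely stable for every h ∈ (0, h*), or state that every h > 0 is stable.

With y'=λy (z=hλ):
  k1=λy_n ⇒ h·k1=z·y_n;  k2=λ(1+2/3z)y_n ⇒ h·k2=z(1+2/3z)y_n
  y_{n+1}/y_n = 1 + 2/3z + 1/3z(1+2/3z) = 1 + z + 2/9z²
  Hence R(z) = 1 + z + 2/9z².

Solve |R(x)|<1 on ℝ⁻.
x=-0.36: |R|=0.6688
R=1: x+2/9x²=0 ⇒ x=−9/2=-4.5000; min R=1−1/(4·2/9)=-0.1250>−1
Confirm numerically:
  x=-4.324: |R|=0.83088 <1
  x=-3.840: |R|=0.43680 <1
  x=-3.156: |R|=0.05741 <1
  x=-2.678: |R|=0.08429 <1
  x=-4.839: |R|=1.36454 >1
  x=-4.814: |R|=1.33591 >1
So |R|<1 on (-4.5000, 0).

(-4.5000,0); λ=-10 ⇒ h* = (9/2)/10 = 0.4500.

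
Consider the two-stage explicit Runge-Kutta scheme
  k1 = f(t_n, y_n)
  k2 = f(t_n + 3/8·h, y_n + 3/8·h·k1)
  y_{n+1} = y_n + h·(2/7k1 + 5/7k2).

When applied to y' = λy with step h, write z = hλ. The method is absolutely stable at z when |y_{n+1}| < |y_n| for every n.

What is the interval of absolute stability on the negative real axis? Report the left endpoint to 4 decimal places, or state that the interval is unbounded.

(-3.7333, 0).

With y'=λy (z=hλ):
  k1=λy_n ⇒ h·k1=z·y_n;  k2=λ(1+3/8z)y_n ⇒ h·k2=z(1+3/8z)y_n
  y_{n+1}/y_n = 1 + 2/7z + 5/7z(1+3/8z) = 1 + z + 15/56z²
  R(z) = 1 + z + 15/56z².

Solve |R(x)|<1 on ℝ⁻.
x=-0.84: |R|=0.3490
R=1: x+15/56x²=0 ⇒ x=−56/15=-3.7333; min R=1−1/(4·15/56)=0.0667>−1
Confirm numerically:
  x=-2.515: |R|=0.17926 <1
  x=-2.379: |R|=0.13698 <1
  x=-1.728: |R|=0.07182 <1
  x=-4.077: |R|=1.37530 >1
  x=-3.919: |R|=1.19490 >1
  x=-3.793: |R|=1.06062 >1
Interval (-3.7333, 0).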